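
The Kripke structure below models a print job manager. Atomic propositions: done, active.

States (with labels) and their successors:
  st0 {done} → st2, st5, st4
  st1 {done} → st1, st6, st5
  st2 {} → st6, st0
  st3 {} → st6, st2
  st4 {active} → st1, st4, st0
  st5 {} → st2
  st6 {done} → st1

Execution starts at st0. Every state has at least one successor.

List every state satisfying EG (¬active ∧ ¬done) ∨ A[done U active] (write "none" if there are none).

States satisfying ¬active ∧ ¬done: {st2, st3, st5}.
States satisfying EG (¬active ∧ ¬done): ∅.
States satisfying done: {st0, st1, st6}.
States satisfying active: {st4}.
States satisfying A[done U active]: {st4}.
States satisfying EG (¬active ∧ ¬done) ∨ A[done U active]: {st4}.

{st4}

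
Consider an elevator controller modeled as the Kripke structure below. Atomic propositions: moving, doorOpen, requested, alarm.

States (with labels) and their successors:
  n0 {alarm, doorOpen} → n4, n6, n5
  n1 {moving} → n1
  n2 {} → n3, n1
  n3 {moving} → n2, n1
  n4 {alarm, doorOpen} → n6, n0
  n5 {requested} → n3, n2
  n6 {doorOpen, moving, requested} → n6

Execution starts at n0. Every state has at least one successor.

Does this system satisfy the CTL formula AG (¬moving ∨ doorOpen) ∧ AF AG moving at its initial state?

States satisfying ¬moving ∨ doorOpen: {n0, n2, n4, n5, n6}.
States satisfying AG (¬moving ∨ doorOpen): {n6}.
States satisfying AG moving: {n1, n6}.
States satisfying AF AG moving: {n1, n6}.
States satisfying AG (¬moving ∨ doorOpen) ∧ AF AG moving: {n6}.
n0 ∉ Sat(AG (¬moving ∨ doorOpen) ∧ AF AG moving).

Does not hold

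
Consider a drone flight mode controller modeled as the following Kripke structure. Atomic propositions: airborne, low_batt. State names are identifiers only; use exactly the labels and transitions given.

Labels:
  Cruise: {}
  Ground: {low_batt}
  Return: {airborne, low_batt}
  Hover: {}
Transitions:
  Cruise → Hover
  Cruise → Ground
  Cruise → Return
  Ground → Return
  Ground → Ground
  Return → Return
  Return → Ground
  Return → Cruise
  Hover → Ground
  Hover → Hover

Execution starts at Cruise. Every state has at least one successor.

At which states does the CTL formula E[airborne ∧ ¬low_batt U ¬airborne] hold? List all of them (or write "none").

{Cruise, Ground, Hover}

States satisfying airborne ∧ ¬low_batt: ∅.
States satisfying ¬airborne: {Cruise, Ground, Hover}.
States satisfying E[airborne ∧ ¬low_batt U ¬airborne]: {Cruise, Ground, Hover}.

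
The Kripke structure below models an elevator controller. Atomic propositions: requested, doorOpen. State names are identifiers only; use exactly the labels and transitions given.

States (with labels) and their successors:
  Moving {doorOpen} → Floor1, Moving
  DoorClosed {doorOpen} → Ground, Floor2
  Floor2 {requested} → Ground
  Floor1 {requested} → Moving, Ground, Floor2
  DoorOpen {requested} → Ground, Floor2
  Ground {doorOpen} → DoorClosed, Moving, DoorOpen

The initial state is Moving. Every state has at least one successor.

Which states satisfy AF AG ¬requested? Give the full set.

States satisfying AG ¬requested: ∅.
States satisfying AF AG ¬requested: ∅.

none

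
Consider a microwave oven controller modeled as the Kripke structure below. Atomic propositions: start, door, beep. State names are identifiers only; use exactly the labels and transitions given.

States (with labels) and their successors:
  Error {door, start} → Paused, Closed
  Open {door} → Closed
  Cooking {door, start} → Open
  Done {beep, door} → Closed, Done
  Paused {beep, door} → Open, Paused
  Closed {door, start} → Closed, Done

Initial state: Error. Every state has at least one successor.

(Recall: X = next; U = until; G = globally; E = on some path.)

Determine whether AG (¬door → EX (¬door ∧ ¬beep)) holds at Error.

Holds

States satisfying ¬door → EX (¬door ∧ ¬beep): {Error, Open, Cooking, Done, Paused, Closed}.
States satisfying AG (¬door → EX (¬door ∧ ¬beep)): {Error, Open, Cooking, Done, Paused, Closed}.
Every state reachable from Error satisfies ¬door → EX (¬door ∧ ¬beep).
Error ∈ Sat(AG (¬door → EX (¬door ∧ ¬beep))).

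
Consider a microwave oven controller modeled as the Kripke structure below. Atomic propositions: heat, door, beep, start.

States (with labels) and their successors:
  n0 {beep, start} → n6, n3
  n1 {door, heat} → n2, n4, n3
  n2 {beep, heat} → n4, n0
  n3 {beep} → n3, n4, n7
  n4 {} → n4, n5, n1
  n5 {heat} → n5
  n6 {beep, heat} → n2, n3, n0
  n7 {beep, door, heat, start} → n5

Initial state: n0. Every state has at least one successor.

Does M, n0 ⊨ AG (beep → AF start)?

States satisfying beep → AF start: {n0, n1, n4, n5, n7}.
States satisfying AG (beep → AF start): {n5, n7}.
n2 is reachable from n0 and violates beep → AF start, so AG fails at n0.
n0 ∉ Sat(AG (beep → AF start)).

Does not hold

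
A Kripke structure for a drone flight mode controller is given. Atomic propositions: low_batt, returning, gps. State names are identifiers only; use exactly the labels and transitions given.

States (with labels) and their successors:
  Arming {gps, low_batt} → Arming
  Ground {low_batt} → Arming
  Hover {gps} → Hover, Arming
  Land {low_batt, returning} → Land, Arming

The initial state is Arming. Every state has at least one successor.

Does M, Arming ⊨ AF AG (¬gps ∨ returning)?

No

States satisfying AG (¬gps ∨ returning): ∅.
States satisfying AF AG (¬gps ∨ returning): ∅.
There is a path from Arming along which AG (¬gps ∨ returning) never holds.
Arming ∉ Sat(AF AG (¬gps ∨ returning)).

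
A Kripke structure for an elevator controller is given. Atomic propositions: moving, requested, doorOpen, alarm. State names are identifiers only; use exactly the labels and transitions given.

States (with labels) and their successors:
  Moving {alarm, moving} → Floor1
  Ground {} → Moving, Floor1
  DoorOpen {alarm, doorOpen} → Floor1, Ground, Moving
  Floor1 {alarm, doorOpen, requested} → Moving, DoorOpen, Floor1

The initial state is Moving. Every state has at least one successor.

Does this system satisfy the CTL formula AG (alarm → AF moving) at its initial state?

States satisfying alarm → AF moving: {Moving, Ground}.
States satisfying AG (alarm → AF moving): ∅.
DoorOpen is reachable from Moving and violates alarm → AF moving, so AG fails at Moving.
Moving ∉ Sat(AG (alarm → AF moving)).

Violated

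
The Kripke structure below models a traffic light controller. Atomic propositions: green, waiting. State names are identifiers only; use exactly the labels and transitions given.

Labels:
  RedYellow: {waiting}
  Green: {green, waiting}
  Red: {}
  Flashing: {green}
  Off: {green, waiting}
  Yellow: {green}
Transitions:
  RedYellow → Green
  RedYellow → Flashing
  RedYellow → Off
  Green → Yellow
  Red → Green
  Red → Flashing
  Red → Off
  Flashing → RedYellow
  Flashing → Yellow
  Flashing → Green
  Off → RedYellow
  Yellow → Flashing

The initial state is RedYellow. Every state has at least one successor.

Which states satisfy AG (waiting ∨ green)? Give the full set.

States satisfying waiting ∨ green: {RedYellow, Green, Flashing, Off, Yellow}.
States satisfying AG (waiting ∨ green): {RedYellow, Green, Flashing, Off, Yellow}.

{RedYellow, Green, Flashing, Off, Yellow}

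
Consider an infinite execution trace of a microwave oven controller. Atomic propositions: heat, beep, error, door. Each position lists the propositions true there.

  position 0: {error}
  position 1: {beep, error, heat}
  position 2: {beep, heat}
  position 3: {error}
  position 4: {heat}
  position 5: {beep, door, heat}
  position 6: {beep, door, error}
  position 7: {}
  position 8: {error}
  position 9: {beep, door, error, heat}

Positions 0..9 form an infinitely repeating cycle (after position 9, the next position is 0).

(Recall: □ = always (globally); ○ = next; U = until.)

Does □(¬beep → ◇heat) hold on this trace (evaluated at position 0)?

Satisfied

¬beep → ◇heat holds at every position 0..9, and those are all positions ever visited, so □(¬beep → ◇heat) holds.
Positions where ¬beep holds: 0, 3, 4, 7, 8.
Check ◇heat at each: 0→ok, 3→ok, 4→ok, 7→ok, 8→ok.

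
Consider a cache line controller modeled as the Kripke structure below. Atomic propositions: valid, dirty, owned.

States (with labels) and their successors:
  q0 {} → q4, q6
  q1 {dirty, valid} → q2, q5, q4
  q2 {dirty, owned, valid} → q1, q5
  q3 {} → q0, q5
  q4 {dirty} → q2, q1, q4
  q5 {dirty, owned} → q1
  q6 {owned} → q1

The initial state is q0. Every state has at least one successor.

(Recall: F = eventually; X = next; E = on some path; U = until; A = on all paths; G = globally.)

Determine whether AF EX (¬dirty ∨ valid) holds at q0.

Satisfied

States satisfying EX (¬dirty ∨ valid): {q0, q1, q2, q3, q4, q5, q6}.
States satisfying AF EX (¬dirty ∨ valid): {q0, q1, q2, q3, q4, q5, q6}.
q0 ∈ Sat(AF EX (¬dirty ∨ valid)).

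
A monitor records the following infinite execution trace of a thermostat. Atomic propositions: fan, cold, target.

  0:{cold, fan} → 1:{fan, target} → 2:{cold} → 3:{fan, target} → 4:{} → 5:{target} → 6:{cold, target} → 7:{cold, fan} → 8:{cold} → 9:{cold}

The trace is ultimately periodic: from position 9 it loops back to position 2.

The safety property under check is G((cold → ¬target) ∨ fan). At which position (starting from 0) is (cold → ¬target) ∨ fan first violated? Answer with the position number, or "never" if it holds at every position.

6

Check (cold → ¬target) ∨ fan at each position in order: 0 ✓, 1 ✓, 2 ✓, 3 ✓, 4 ✓, 5 ✓.
At position 6 the labels are {cold, target}, so (cold → ¬target) ∨ fan is false there. This is the first violation.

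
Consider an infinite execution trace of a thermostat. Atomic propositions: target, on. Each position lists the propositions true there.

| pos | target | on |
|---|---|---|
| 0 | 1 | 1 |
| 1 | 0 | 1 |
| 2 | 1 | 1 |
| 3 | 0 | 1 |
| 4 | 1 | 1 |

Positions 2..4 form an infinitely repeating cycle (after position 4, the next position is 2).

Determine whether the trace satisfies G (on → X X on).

on → X X on holds at every position 0..4, and those are all positions ever visited, so G (on → X X on) holds.
Positions where on holds: 0, 1, 2, 3, 4.
Check X X on at each: 0→ok, 1→ok, 2→ok, 3→ok, 4→ok.

Satisfied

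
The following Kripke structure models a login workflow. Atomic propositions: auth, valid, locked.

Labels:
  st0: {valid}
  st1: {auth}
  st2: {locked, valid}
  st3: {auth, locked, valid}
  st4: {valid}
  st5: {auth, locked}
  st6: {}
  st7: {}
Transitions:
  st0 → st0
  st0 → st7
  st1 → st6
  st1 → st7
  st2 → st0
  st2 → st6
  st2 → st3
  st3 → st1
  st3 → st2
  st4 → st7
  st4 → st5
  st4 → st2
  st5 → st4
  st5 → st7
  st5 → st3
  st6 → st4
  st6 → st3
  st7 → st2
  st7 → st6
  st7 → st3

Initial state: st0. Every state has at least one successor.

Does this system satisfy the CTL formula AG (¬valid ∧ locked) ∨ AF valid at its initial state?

States satisfying ¬valid ∧ locked: {st5}.
States satisfying AG (¬valid ∧ locked): ∅.
States satisfying valid: {st0, st2, st3, st4}.
States satisfying AF valid: {st0, st1, st2, st3, st4, st5, st6, st7}.
States satisfying AG (¬valid ∧ locked) ∨ AF valid: {st0, st1, st2, st3, st4, st5, st6, st7}.
st0 ∈ Sat(AG (¬valid ∧ locked) ∨ AF valid).

Holds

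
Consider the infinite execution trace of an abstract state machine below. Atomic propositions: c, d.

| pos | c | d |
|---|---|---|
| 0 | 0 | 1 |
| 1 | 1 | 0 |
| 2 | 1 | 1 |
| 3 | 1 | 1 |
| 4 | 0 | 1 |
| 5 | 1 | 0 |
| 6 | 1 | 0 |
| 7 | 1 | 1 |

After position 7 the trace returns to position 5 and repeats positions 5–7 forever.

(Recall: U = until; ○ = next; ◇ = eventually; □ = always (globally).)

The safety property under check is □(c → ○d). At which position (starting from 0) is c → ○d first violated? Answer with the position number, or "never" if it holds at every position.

5

Check c → ○d at each position in order: 0 ✓, 1 ✓, 2 ✓, 3 ✓, 4 ✓.
At position 5 the labels are {c} and the next position 6 has {c}, so c → ○d is false there. This is the first violation.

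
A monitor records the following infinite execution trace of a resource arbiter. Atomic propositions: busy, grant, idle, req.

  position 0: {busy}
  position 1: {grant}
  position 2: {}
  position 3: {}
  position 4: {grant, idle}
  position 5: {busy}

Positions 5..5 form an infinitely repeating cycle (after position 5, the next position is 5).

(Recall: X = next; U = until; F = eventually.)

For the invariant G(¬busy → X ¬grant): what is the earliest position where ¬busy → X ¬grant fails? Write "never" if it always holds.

Check ¬busy → X ¬grant at each position in order: 0 ✓, 1 ✓, 2 ✓.
At position 3 the labels are {} and the next position 4 has {grant, idle}, so ¬busy → X ¬grant is false there. This is the first violation.

3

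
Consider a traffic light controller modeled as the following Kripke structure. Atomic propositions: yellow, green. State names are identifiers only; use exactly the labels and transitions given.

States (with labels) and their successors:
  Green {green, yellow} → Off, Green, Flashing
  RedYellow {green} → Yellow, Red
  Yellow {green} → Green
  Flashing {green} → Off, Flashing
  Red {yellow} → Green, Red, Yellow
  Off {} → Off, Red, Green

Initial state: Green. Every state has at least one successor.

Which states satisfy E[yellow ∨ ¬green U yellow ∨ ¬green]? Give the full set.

States satisfying yellow ∨ ¬green: {Green, Red, Off}.
States satisfying E[yellow ∨ ¬green U yellow ∨ ¬green]: {Green, Red, Off}.

{Green, Red, Off}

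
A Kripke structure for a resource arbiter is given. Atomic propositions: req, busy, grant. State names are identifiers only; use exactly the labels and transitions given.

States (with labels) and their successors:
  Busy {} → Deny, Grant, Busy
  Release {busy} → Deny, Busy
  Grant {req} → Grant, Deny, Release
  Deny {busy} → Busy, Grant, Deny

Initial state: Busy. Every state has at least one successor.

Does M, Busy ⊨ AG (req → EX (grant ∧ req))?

Violated

States satisfying req → EX (grant ∧ req): {Busy, Release, Deny}.
States satisfying AG (req → EX (grant ∧ req)): ∅.
Grant is reachable from Busy and violates req → EX (grant ∧ req), so AG fails at Busy.
Busy ∉ Sat(AG (req → EX (grant ∧ req))).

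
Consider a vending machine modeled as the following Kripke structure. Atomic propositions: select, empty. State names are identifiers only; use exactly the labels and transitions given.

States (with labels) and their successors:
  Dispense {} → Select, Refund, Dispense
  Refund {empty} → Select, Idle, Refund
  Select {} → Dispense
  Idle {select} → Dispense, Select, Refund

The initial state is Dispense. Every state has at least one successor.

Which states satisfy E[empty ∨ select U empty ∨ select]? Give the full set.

States satisfying empty ∨ select: {Refund, Idle}.
States satisfying E[empty ∨ select U empty ∨ select]: {Refund, Idle}.

{Refund, Idle}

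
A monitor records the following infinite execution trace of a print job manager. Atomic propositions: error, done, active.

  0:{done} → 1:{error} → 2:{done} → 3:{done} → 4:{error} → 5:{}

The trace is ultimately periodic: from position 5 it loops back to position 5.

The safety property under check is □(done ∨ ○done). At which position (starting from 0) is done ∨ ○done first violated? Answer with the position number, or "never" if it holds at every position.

Check done ∨ ○done at each position in order: 0 ✓, 1 ✓, 2 ✓, 3 ✓.
At position 4 the labels are {error} and the next position 5 has {}, so done ∨ ○done is false there. This is the first violation.

4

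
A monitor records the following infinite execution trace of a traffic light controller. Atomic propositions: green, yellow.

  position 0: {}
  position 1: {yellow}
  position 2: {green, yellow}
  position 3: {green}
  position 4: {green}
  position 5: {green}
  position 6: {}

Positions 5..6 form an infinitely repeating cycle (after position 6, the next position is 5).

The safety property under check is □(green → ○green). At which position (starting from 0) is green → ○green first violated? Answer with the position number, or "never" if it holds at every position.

Check green → ○green at each position in order: 0 ✓, 1 ✓, 2 ✓, 3 ✓, 4 ✓.
At position 5 the labels are {green} and the next position 6 has {}, so green → ○green is false there. This is the first violation.

5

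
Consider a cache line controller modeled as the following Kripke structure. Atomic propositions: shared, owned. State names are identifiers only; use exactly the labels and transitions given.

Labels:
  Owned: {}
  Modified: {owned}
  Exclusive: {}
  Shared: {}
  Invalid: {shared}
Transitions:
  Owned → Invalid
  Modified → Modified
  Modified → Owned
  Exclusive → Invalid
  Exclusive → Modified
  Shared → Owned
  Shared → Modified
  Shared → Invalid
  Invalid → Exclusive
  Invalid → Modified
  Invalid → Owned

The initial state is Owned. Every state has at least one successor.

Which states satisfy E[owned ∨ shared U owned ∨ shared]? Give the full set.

States satisfying owned ∨ shared: {Modified, Invalid}.
States satisfying E[owned ∨ shared U owned ∨ shared]: {Modified, Invalid}.

{Modified, Invalid}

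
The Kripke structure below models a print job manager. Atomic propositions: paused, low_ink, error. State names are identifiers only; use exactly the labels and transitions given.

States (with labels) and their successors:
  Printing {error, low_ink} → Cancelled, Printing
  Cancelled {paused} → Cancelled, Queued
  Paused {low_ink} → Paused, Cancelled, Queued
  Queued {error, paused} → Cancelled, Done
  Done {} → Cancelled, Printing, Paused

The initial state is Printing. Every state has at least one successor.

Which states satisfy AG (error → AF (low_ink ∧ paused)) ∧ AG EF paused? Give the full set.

none

States satisfying error → AF (low_ink ∧ paused): {Cancelled, Paused, Done}.
States satisfying AG (error → AF (low_ink ∧ paused)): ∅.
States satisfying EF paused: {Printing, Cancelled, Paused, Queued, Done}.
States satisfying AG EF paused: {Printing, Cancelled, Paused, Queued, Done}.
States satisfying AG (error → AF (low_ink ∧ paused)) ∧ AG EF paused: ∅.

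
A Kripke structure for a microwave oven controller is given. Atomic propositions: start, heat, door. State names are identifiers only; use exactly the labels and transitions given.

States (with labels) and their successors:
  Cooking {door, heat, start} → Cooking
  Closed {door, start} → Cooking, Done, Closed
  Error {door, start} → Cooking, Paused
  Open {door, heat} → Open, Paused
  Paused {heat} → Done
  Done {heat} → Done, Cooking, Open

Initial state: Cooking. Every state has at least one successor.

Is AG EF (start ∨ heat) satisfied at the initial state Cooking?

Satisfied

States satisfying EF (start ∨ heat): {Cooking, Closed, Error, Open, Paused, Done}.
States satisfying AG EF (start ∨ heat): {Cooking, Closed, Error, Open, Paused, Done}.
Every state reachable from Cooking satisfies EF (start ∨ heat).
Cooking ∈ Sat(AG EF (start ∨ heat)).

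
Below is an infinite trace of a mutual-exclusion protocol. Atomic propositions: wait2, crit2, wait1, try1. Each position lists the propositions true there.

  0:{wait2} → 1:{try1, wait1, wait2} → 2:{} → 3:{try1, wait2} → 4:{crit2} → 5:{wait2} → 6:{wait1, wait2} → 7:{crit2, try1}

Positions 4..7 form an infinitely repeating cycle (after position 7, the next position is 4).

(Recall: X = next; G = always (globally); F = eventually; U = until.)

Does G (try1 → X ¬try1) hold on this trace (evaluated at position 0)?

Satisfied

try1 → X ¬try1 holds at every position 0..7, and those are all positions ever visited, so G (try1 → X ¬try1) holds.
Positions where try1 holds: 1, 3, 7.
Check X ¬try1 at each: 1→ok, 3→ok, 7→ok.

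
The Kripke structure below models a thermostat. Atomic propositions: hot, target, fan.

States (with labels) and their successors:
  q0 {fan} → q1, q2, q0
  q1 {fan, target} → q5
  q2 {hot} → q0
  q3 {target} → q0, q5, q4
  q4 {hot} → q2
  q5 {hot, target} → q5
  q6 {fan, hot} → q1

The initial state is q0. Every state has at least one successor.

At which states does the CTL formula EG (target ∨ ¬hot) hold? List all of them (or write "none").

{q0, q1, q3, q5}

States satisfying target ∨ ¬hot: {q0, q1, q3, q5}.
States satisfying EG (target ∨ ¬hot): {q0, q1, q3, q5}.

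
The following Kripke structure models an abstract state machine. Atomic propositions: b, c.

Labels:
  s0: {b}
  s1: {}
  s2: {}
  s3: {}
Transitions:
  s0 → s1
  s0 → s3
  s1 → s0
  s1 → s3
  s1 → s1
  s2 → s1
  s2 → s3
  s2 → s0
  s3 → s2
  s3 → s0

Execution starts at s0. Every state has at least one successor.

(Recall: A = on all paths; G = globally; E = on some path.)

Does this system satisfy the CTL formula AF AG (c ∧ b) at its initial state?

No

States satisfying AG (c ∧ b): ∅.
States satisfying AF AG (c ∧ b): ∅.
There is a path from s0 along which AG (c ∧ b) never holds.
s0 ∉ Sat(AF AG (c ∧ b)).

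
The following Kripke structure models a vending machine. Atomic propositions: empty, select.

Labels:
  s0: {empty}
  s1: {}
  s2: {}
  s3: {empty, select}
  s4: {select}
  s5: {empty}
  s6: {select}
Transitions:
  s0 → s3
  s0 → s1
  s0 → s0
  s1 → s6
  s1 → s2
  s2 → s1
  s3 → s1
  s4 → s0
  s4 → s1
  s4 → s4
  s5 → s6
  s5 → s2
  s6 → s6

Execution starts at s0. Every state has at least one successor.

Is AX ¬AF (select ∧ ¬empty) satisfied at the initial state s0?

States satisfying ¬AF (select ∧ ¬empty): {s0, s1, s2, s3, s5}.
States satisfying AX ¬AF (select ∧ ¬empty): {s0, s2, s3}.
s0 ∈ Sat(AX ¬AF (select ∧ ¬empty)).

Satisfied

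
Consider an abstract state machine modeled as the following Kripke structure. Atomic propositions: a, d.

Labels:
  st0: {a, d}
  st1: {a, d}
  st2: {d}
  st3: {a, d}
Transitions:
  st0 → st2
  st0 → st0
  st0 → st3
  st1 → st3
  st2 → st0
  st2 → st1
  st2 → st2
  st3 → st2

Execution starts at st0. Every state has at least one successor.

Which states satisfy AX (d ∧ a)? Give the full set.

States satisfying d ∧ a: {st0, st1, st3}.
States satisfying AX (d ∧ a): {st1}.

{st1}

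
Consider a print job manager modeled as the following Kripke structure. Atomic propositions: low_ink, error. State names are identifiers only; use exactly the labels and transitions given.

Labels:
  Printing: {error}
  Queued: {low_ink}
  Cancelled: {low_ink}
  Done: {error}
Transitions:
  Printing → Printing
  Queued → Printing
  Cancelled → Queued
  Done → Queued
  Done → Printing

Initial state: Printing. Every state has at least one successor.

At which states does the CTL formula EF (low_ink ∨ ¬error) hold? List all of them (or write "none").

{Queued, Cancelled, Done}

States satisfying low_ink ∨ ¬error: {Queued, Cancelled}.
States satisfying EF (low_ink ∨ ¬error): {Queued, Cancelled, Done}.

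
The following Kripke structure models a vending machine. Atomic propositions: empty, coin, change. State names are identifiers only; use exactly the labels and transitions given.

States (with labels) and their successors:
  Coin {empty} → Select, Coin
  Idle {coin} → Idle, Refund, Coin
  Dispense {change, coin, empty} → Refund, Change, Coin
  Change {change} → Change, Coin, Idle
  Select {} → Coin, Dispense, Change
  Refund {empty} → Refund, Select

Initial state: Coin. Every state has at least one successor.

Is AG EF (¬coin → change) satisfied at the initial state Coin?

Holds

States satisfying EF (¬coin → change): {Coin, Idle, Dispense, Change, Select, Refund}.
States satisfying AG EF (¬coin → change): {Coin, Idle, Dispense, Change, Select, Refund}.
Every state reachable from Coin satisfies EF (¬coin → change).
Coin ∈ Sat(AG EF (¬coin → change)).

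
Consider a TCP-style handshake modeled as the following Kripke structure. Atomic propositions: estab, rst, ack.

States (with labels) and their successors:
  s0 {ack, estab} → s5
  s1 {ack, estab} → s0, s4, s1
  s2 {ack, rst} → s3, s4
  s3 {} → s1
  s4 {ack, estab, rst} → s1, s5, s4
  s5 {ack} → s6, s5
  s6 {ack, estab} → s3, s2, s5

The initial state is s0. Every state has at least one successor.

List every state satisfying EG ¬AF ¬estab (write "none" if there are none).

{s1, s4}

States satisfying ¬AF ¬estab: {s1, s4}.
States satisfying EG ¬AF ¬estab: {s1, s4}.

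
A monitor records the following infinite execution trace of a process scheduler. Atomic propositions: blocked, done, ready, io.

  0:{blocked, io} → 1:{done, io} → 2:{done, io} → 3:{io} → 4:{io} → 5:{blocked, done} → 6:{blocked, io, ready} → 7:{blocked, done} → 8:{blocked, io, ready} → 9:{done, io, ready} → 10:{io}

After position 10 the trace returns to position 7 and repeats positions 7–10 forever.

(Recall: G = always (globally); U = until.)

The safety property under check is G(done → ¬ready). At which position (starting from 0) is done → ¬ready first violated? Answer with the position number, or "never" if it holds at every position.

9

Check done → ¬ready at each position in order: 0 ✓, 1 ✓, 2 ✓, 3 ✓, 4 ✓, 5 ✓, 6 ✓, 7 ✓, 8 ✓.
At position 9 the labels are {done, io, ready}, so done → ¬ready is false there. This is the first violation.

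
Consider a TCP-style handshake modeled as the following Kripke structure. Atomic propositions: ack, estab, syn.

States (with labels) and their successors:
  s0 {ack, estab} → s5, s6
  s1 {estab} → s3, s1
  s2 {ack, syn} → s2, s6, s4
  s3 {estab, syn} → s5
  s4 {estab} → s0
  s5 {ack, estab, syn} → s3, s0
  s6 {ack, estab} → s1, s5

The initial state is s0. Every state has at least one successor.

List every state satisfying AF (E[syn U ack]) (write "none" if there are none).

{s0, s2, s3, s4, s5, s6}

States satisfying E[syn U ack]: {s0, s2, s3, s5, s6}.
States satisfying AF (E[syn U ack]): {s0, s2, s3, s4, s5, s6}.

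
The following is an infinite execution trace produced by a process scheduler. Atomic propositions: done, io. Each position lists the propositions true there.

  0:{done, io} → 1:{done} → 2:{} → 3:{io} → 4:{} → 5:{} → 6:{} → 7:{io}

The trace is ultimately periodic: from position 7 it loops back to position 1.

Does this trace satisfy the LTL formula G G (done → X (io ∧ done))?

Violated

G (done → X (io ∧ done)) must hold at every position from 0 onward. It fails at position 0, so G G (done → X (io ∧ done)) is false.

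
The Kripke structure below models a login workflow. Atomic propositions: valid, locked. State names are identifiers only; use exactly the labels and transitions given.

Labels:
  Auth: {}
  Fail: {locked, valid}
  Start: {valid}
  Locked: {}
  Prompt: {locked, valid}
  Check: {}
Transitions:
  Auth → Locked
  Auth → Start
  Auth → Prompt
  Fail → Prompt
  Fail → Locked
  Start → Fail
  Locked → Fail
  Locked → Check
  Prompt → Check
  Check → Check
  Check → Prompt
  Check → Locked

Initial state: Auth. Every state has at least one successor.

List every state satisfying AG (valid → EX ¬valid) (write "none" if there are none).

{Fail, Locked, Prompt, Check}

States satisfying valid → EX ¬valid: {Auth, Fail, Locked, Prompt, Check}.
States satisfying AG (valid → EX ¬valid): {Fail, Locked, Prompt, Check}.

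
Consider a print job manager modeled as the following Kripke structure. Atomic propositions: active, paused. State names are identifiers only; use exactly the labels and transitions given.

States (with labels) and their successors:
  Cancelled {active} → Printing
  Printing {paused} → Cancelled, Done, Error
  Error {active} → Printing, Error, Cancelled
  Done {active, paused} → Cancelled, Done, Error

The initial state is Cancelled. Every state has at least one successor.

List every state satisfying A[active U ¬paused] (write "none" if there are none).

States satisfying active: {Cancelled, Error, Done}.
States satisfying ¬paused: {Cancelled, Error}.
States satisfying A[active U ¬paused]: {Cancelled, Error}.

{Cancelled, Error}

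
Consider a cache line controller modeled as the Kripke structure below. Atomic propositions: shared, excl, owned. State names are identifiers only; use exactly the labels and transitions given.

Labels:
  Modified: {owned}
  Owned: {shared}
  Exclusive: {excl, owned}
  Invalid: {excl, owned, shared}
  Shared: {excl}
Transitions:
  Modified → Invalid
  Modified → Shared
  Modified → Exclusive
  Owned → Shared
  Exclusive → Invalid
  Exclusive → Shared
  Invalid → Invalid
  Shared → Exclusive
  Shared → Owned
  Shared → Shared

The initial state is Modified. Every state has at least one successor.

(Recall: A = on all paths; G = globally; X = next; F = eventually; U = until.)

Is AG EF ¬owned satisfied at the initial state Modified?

States satisfying EF ¬owned: {Modified, Owned, Exclusive, Shared}.
States satisfying AG EF ¬owned: ∅.
Invalid is reachable from Modified and violates EF ¬owned, so AG fails at Modified.
Modified ∉ Sat(AG EF ¬owned).

Does not hold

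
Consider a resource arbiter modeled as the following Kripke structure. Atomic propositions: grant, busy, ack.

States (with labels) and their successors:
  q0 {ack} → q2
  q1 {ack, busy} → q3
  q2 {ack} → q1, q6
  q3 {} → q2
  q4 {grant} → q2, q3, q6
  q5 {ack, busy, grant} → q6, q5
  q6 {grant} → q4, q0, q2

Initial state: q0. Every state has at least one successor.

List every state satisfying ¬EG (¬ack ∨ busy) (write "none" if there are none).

States satisfying ¬ack ∨ busy: {q1, q3, q4, q5, q6}.
States satisfying EG (¬ack ∨ busy): {q4, q5, q6}.
States satisfying ¬EG (¬ack ∨ busy): {q0, q1, q2, q3}.

{q0, q1, q2, q3}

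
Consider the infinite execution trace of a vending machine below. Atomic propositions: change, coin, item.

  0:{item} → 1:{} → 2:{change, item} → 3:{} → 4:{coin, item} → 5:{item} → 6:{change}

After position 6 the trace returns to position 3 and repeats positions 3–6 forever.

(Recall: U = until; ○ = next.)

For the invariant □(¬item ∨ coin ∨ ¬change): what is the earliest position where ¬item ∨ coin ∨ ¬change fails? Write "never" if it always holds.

2

Check ¬item ∨ coin ∨ ¬change at each position in order: 0 ✓, 1 ✓.
At position 2 the labels are {change, item}, so ¬item ∨ coin ∨ ¬change is false there. This is the first violation.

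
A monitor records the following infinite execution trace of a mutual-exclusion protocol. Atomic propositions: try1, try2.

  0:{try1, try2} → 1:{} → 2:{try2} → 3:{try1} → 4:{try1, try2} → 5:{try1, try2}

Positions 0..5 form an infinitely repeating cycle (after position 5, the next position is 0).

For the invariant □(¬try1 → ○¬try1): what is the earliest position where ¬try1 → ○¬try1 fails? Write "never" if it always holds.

Check ¬try1 → ○¬try1 at each position in order: 0 ✓, 1 ✓.
At position 2 the labels are {try2} and the next position 3 has {try1}, so ¬try1 → ○¬try1 is false there. This is the first violation.

2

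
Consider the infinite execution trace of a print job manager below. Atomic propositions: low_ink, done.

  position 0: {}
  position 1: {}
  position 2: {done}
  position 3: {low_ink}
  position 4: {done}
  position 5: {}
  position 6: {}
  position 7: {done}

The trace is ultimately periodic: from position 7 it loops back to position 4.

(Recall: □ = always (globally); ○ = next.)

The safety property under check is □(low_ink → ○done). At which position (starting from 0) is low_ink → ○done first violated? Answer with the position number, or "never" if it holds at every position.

low_ink → ○done holds at every position 0..7, and those are all the positions the trace ever visits, so the invariant □(low_ink → ○done) is never violated.

never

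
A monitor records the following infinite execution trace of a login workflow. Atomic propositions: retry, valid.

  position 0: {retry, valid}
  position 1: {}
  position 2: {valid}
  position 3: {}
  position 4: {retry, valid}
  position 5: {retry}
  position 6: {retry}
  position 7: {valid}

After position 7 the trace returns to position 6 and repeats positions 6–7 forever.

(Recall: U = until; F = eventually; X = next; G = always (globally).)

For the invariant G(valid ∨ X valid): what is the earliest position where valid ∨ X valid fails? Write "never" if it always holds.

Check valid ∨ X valid at each position in order: 0 ✓, 1 ✓, 2 ✓, 3 ✓, 4 ✓.
At position 5 the labels are {retry} and the next position 6 has {retry}, so valid ∨ X valid is false there. This is the first violation.

5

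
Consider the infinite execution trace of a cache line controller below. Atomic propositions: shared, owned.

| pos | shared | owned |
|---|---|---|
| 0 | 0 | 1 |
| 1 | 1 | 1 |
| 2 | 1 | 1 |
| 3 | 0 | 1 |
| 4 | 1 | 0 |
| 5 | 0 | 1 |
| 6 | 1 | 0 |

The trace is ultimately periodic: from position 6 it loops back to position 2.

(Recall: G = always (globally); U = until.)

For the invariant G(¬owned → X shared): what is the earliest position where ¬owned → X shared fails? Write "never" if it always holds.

Check ¬owned → X shared at each position in order: 0 ✓, 1 ✓, 2 ✓, 3 ✓.
At position 4 the labels are {shared} and the next position 5 has {owned}, so ¬owned → X shared is false there. This is the first violation.

4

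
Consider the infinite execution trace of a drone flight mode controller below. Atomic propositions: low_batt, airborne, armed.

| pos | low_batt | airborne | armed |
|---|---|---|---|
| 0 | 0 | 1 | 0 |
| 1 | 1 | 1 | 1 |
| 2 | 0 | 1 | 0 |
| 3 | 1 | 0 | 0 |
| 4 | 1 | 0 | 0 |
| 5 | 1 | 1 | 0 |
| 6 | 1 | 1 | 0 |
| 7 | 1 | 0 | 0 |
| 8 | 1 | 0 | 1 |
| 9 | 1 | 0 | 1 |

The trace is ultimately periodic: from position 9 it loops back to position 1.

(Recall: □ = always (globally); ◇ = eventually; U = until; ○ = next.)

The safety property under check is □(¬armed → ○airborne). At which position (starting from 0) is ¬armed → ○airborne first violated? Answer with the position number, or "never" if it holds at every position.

Check ¬armed → ○airborne at each position in order: 0 ✓, 1 ✓.
At position 2 the labels are {airborne} and the next position 3 has {low_batt}, so ¬armed → ○airborne is false there. This is the first violation.

2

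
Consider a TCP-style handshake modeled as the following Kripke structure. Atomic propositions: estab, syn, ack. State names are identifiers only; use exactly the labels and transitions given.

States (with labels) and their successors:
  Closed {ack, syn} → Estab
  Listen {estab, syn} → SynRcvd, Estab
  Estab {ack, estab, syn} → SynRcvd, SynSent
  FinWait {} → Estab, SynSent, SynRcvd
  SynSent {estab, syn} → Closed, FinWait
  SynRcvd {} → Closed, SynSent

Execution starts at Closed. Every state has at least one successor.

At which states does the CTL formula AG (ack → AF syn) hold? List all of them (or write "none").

{Closed, Listen, Estab, FinWait, SynSent, SynRcvd}

States satisfying ack → AF syn: {Closed, Listen, Estab, FinWait, SynSent, SynRcvd}.
States satisfying AG (ack → AF syn): {Closed, Listen, Estab, FinWait, SynSent, SynRcvd}.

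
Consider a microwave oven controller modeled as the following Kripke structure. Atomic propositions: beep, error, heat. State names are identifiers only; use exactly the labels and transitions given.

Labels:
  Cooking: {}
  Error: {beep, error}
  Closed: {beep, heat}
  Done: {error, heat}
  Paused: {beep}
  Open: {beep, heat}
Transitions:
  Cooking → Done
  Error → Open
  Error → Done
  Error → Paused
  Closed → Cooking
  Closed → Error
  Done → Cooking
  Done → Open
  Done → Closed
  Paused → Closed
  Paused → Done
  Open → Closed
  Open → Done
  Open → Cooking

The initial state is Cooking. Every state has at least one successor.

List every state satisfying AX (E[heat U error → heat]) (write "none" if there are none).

{Cooking, Error, Done, Paused, Open}

States satisfying E[heat U error → heat]: {Cooking, Closed, Done, Paused, Open}.
States satisfying AX (E[heat U error → heat]): {Cooking, Error, Done, Paused, Open}.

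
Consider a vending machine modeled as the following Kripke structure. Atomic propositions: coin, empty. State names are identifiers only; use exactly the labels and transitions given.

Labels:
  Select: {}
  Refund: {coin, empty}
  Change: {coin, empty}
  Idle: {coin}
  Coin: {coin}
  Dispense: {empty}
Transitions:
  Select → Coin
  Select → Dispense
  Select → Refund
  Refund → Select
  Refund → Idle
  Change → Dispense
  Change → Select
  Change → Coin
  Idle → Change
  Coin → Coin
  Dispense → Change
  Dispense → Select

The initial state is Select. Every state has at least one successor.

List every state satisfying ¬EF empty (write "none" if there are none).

States satisfying empty: {Refund, Change, Dispense}.
States satisfying EF empty: {Select, Refund, Change, Idle, Dispense}.
States satisfying ¬EF empty: {Coin}.

{Coin}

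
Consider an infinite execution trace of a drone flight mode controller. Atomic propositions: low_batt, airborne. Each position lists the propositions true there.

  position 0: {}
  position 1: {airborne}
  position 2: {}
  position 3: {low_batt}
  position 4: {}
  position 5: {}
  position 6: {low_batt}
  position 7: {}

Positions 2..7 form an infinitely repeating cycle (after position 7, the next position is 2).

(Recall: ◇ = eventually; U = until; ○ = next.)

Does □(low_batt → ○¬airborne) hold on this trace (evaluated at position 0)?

low_batt → ○¬airborne holds at every position 0..7, and those are all positions ever visited, so □(low_batt → ○¬airborne) holds.
Positions where low_batt holds: 3, 6.
Check ○¬airborne at each: 3→ok, 6→ok.

Yes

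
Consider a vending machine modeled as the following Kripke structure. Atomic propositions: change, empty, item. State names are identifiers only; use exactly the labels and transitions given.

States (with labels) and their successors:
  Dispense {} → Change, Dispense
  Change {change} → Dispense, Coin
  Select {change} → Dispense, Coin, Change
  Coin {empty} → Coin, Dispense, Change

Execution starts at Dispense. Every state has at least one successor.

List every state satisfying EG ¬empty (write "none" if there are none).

States satisfying ¬empty: {Dispense, Change, Select}.
States satisfying EG ¬empty: {Dispense, Change, Select}.

{Dispense, Change, Select}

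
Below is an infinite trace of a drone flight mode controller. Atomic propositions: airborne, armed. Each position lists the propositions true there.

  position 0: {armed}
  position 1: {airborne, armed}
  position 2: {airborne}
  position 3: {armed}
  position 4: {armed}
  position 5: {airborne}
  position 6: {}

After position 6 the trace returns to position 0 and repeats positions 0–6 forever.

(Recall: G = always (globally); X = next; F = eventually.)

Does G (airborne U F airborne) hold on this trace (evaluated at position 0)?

Yes

airborne U F airborne holds at every position 0..6, and those are all positions ever visited, so G (airborne U F airborne) holds.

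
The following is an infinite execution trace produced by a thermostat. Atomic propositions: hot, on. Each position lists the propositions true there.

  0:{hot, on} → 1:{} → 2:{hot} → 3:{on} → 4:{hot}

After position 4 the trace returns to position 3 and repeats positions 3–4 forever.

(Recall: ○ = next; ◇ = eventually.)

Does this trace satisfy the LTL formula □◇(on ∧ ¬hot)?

◇(on ∧ ¬hot) holds at every position 0..4, and those are all positions ever visited, so □◇(on ∧ ¬hot) holds.

Yes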